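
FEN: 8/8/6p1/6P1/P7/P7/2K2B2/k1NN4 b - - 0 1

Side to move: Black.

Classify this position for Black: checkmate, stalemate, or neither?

Black to move; black king on a1.
In check: no.
King squares — b1: attacked by Kc2; a2: attacked by Nc1; b2: attacked by Nd1.
Legal moves for Black: none.
Not in check and no legal moves → stalemate.

stalemate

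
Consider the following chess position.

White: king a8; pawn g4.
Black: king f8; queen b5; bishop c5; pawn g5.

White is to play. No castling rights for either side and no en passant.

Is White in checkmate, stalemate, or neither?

stalemate

White to move; white king on a8.
In check: no.
King squares — a7: attacked by Bc5; b7: attacked by Qb5; b8: attacked by Qb5.
Legal moves for White: none.
Not in check and no legal moves → stalemate.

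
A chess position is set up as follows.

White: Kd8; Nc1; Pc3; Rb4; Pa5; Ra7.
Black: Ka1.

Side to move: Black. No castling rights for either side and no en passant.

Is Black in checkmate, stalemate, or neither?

Black to move; black king on a1.
In check: no.
King squares — b1: attacked by Rb4; a2: attacked by Nc1; b2: attacked by Rb4.
Legal moves for Black: none.
Not in check and no legal moves → stalemate.

stalemate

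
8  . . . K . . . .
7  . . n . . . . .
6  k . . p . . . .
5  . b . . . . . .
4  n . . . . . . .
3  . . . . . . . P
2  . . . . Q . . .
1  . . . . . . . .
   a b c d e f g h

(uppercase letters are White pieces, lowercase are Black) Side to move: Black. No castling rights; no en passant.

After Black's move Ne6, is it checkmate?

After Ne6: white king on d8; in check: yes, from the black knight on e6.
White has 3 legal replies: Kc8, Ke7, Qxe6.
In check but a legal move exists → not checkmate.

no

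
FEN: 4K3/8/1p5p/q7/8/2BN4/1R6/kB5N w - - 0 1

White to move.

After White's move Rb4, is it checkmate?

After Rb4: black king on a1; in check: yes, from the white bishop on c3.
King squares — b1: attacked by Rb4; a2: attacked by Bb1; b2: attacked by Bc3.
Black has no legal moves → checkmate.

yes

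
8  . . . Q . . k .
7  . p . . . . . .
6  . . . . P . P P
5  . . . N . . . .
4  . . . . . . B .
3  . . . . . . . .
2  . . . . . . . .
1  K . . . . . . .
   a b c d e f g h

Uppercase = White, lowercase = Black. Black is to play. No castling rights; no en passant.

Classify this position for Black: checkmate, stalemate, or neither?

Black to move; black king on g8.
In check: yes, from the white queen on d8.
King squares — f7: attacked by Pe6; g7: attacked by Ph6; h7: attacked by Pg6; f8: attacked by Qd8; h8: attacked by Qd8.
Legal moves for Black: none.
In check with no legal moves → checkmate.

checkmate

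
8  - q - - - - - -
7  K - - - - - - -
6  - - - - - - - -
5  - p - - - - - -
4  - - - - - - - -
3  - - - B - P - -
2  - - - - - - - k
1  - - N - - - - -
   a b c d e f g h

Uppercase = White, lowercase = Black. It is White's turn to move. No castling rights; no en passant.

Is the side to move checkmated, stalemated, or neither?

White to move; white king on a7.
In check: yes, from the black queen on b8.
Legal moves for White: Kxb8, Ka6.
White is in check but has 2 legal moves → neither.

neither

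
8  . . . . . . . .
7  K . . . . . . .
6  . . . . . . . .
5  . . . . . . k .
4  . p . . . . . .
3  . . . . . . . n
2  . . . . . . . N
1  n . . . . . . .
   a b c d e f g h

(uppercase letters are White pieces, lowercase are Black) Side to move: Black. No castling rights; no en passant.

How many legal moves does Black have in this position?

13

Black to move; king on g5.
In check: no.
Legal moves: Kh6, Kg6, Kf6, Kh5, Kf5, Kh4, Kf4, Nf4, Nf2, Ng1, Nb3, Nc2, b3.
Count: 13.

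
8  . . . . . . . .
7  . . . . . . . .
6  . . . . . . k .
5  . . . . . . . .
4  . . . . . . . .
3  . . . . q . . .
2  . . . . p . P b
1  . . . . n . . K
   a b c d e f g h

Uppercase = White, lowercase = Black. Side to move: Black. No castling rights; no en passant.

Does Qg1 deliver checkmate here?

After Qg1: white king on h1; in check: yes, from the black queen on g1.
King squares — g1: attacked by Bh2; g2: own pawn; h2: attacked by Qg1.
White has no legal moves → checkmate.

yes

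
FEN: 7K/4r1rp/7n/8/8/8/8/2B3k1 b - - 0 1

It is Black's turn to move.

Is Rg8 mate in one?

yes

After Rg8: white king on h8; in check: yes, from the black rook on g8.
King squares — g7: attacked by Re7; h7: attacked by Re7; g8: attacked by Nh6.
White has no legal moves → checkmate.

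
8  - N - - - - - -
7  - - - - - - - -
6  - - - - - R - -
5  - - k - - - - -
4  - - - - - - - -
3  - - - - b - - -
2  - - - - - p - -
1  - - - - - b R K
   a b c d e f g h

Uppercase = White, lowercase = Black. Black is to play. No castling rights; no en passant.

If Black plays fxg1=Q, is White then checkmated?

yes

After fxg1=Q: white king on h1; in check: yes, from the black queen on g1.
King squares — g1: attacked by Be3; g2: attacked by Bf1; h2: attacked by Qg1.
White has no legal moves → checkmate.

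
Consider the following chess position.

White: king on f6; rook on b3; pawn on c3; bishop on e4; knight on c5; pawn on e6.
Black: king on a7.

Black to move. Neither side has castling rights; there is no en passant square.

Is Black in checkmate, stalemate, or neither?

stalemate

Black to move; black king on a7.
In check: no.
King squares — a6: attacked by Nc5; b6: attacked by Rb3; b7: attacked by Rb3; a8: attacked by Be4; b8: attacked by Rb3.
Legal moves for Black: none.
Not in check and no legal moves → stalemate.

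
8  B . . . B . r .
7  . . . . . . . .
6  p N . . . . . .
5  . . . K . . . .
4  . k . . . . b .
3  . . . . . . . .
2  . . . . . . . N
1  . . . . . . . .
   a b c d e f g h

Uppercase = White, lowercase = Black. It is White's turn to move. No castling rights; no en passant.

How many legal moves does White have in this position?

21

White to move; king on d5.
In check: no.
Legal moves: Bf7, Bd7, Bg6, Bec6, Bh5, Bb5, Ba4, Bb7, Bac6, Nc8, Nd7, Nc4, Na4, Kd6, Kc6, Ke5, Ke4, Kd4, Nxg4, Nf3, Nf1.
Count: 21.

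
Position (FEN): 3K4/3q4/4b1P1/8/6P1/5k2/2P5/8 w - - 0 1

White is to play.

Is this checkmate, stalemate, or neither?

White to move; white king on d8.
In check: yes, from the black queen on d7.
King squares — c7: attacked by Qd7; d7: attacked by Be6; e7: attacked by Qd7; c8: attacked by Qd7; e8: attacked by Qd7.
Legal moves for White: none.
In check with no legal moves → checkmate.

checkmate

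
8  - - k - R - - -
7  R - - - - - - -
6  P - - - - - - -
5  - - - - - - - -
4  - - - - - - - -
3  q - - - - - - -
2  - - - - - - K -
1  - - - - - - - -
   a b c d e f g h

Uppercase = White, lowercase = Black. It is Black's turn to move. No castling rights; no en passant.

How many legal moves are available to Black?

0

Black to move; king on c8.
In check: yes, from the white rook on e8.
Legal moves: none.
Count: 0.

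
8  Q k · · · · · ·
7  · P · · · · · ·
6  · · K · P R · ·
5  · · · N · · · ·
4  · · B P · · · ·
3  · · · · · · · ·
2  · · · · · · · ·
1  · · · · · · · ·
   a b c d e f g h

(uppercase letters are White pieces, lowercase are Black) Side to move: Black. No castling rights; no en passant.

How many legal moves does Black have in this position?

Black to move; king on b8.
In check: yes, from the white queen on a8.
Legal moves: none.
Count: 0.

0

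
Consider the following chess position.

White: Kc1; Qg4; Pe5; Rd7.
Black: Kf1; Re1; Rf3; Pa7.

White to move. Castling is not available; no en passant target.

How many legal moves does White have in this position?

4

White to move; king on c1.
In check: yes, from the black rook on e1.
Legal moves: Kd2, Kc2, Kb2, Rd1.
Count: 4.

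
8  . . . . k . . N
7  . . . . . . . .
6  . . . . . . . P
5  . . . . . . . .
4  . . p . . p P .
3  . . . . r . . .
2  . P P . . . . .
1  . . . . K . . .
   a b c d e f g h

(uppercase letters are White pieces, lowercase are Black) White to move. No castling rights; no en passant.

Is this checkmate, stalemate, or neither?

neither

White to move; white king on e1.
In check: yes, from the black rook on e3.
King squares — d1: available; f1: available; d2: available; e2: attacked by Re3; f2: available.
Legal moves for White: Kf2, Kd2, Kf1, Kd1.
White is in check but has 4 legal moves → neither.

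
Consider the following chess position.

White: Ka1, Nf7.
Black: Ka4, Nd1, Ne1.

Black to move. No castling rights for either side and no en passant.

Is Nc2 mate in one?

no

After Nc2: white king on a1; in check: yes, from the black knight on c2.
White has 2 legal replies: Ka2, Kb1.
In check but a legal move exists → not checkmate.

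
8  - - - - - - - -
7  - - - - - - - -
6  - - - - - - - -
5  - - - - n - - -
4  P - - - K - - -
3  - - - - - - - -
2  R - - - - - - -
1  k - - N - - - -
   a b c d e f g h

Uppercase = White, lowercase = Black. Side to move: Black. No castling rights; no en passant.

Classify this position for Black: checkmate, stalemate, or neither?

Black to move; black king on a1.
In check: yes, from the white rook on a2.
Legal moves for Black: Kxa2, Kb1.
Black is in check but has 2 legal moves → neither.

neither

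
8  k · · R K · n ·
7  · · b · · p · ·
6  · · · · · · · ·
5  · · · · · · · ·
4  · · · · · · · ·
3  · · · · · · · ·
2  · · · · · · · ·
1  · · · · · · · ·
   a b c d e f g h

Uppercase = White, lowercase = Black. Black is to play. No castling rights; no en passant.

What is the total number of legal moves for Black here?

Black to move; king on a8.
In check: yes, from the white rook on d8.
Legal moves: Kb7, Ka7, Bxd8, Bb8.
Count: 4.

4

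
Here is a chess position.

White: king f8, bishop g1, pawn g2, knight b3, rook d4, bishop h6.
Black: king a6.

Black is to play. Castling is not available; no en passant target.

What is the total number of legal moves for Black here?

Black to move; king on a6.
In check: no.
Legal moves: Kb7, Ka7, Kb6, Kb5.
Count: 4.

4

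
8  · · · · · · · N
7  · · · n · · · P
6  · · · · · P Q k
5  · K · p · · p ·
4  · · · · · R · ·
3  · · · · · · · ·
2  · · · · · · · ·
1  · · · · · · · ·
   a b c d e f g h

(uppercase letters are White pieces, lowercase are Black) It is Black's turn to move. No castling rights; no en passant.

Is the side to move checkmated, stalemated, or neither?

Black to move; black king on h6.
In check: yes, from the white queen on g6.
King squares — g5: own pawn; h5: attacked by Qg6; g6: attacked by Nh8; g7: attacked by Pf6; h7: attacked by Qg6.
Legal moves for Black: none.
In check with no legal moves → checkmate.

checkmate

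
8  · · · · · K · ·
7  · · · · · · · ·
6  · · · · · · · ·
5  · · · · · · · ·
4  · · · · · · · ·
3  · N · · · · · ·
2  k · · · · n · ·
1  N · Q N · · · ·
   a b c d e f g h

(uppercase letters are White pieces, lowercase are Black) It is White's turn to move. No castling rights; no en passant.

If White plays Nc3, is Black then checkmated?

yes

After Nc3: black king on a2; in check: yes, from the white knight on c3.
King squares — a1: attacked by Qc1; b1: attacked by Qc1; b2: attacked by Qc1; a3: attacked by Qc1; b3: attacked by Na1.
Black has no legal moves → checkmate.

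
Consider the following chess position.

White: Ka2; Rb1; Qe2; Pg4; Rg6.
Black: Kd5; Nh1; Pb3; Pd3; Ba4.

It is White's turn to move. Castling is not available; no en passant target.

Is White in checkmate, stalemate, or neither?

White to move; white king on a2.
In check: yes, from the black pawn on b3.
King squares — a1: available; b1: own rook; b2: available; a3: available; b3: attacked by Ba4.
Legal moves for White: Ka3, Kb2, Ka1, Rxb3.
White is in check but has 4 legal moves → neither.

neither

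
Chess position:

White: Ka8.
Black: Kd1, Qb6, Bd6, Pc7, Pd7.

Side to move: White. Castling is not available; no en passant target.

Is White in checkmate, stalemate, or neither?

stalemate

White to move; white king on a8.
In check: no.
King squares — a7: attacked by Qb6; b7: attacked by Qb6; b8: attacked by Qb6.
Legal moves for White: none.
Not in check and no legal moves → stalemate.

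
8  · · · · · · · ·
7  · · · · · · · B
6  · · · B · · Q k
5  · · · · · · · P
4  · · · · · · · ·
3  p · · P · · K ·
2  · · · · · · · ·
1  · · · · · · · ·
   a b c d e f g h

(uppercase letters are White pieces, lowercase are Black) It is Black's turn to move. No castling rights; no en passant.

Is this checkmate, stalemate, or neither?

checkmate

Black to move; black king on h6.
In check: yes, from the white queen on g6.
King squares — g5: attacked by Qg6; h5: attacked by Qg6; g6: attacked by Ph5; g7: attacked by Qg6; h7: attacked by Qg6.
Legal moves for Black: none.
In check with no legal moves → checkmate.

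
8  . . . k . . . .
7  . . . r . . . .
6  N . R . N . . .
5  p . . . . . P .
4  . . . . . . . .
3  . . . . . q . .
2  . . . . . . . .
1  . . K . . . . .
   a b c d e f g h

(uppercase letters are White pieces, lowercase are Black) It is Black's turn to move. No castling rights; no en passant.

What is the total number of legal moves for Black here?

2

Black to move; king on d8.
In check: yes, from the white knight on e6.
Legal moves: Ke8, Ke7.
Count: 2.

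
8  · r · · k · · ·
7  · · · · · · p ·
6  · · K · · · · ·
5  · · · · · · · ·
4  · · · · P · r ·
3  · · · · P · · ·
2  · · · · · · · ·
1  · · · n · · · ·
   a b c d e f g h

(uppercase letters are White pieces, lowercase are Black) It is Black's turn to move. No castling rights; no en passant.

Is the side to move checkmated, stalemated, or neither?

Black to move; black king on e8.
In check: no.
Legal moves for Black include: Kf8, Kd8, Kf7, Ke7, Rd8, Rc8+, Ra8, Rb7, Rb6+, Rb5, Rb4, Rb3, Rb2, Rb1, Rg6+, Rg5, Rh4, Rf4, ... (list truncated; more exist).
Black has legal moves and is not in check → neither.

neither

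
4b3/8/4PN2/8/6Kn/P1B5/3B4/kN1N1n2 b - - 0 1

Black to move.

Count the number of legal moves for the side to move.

Black to move; king on a1.
In check: yes, from the white bishop on c3.
Legal moves: Ka2, Kxb1.
Count: 2.

2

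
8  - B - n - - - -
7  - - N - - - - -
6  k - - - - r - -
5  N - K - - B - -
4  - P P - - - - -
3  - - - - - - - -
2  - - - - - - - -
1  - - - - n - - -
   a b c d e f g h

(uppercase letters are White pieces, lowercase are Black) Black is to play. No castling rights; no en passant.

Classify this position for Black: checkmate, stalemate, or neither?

Black to move; black king on a6.
In check: yes, from the white knight on c7.
King squares — a5: attacked by Pb4; b5: attacked by Pc4; b6: attacked by Kc5; a7: attacked by Bb8; b7: attacked by Na5.
Legal moves for Black: none.
In check with no legal moves → checkmate.

checkmate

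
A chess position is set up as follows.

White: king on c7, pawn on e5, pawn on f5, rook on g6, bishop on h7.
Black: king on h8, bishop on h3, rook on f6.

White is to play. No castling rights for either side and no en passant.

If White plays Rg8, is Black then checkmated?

no

After Rg8: black king on h8; in check: yes, from the white rook on g8.
Black has 1 legal reply: Kxh7.
In check but a legal move exists → not checkmate.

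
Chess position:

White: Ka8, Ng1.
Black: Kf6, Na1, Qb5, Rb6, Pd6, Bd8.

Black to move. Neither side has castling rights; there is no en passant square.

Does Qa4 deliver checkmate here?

yes

After Qa4: white king on a8; in check: yes, from the black queen on a4.
King squares — a7: attacked by Qa4; b7: attacked by Rb6; b8: attacked by Rb6.
White has no legal moves → checkmate.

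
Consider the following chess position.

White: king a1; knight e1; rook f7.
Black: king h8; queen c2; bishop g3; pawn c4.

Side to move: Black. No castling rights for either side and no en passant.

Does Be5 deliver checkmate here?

After Be5: white king on a1; in check: yes, from the black bishop on e5.
King squares — b1: attacked by Qc2; a2: attacked by Qc2; b2: attacked by Qc2.
White has no legal moves → checkmate.

yes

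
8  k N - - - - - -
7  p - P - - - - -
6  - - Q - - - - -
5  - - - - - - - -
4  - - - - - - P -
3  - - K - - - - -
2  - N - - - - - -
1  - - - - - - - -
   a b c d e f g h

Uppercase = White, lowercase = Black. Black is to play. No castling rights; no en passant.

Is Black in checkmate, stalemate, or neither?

checkmate

Black to move; black king on a8.
In check: yes, from the white queen on c6.
King squares — a7: own pawn; b7: attacked by Qc6; b8: attacked by Pc7.
Legal moves for Black: none.
In check with no legal moves → checkmate.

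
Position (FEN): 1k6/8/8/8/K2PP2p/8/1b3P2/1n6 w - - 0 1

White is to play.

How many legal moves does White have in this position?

8

White to move; king on a4.
In check: no.
Legal moves: Kb5, Ka5, Kb4, Kb3, e5, d5, f3, f4.
Count: 8.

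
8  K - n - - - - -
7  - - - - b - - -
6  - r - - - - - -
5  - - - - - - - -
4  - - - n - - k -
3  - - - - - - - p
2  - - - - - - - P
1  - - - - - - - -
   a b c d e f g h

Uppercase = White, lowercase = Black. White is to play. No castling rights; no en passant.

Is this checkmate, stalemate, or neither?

White to move; white king on a8.
In check: no.
King squares — a7: attacked by Nc8; b7: attacked by Rb6; b8: attacked by Rb6.
Legal moves for White: none.
Not in check and no legal moves → stalemate.

stalemate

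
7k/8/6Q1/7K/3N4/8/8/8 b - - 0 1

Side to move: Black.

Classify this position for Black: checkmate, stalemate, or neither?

stalemate

Black to move; black king on h8.
In check: no.
King squares — g7: attacked by Qg6; h7: attacked by Qg6; g8: attacked by Qg6.
Legal moves for Black: none.
Not in check and no legal moves → stalemate.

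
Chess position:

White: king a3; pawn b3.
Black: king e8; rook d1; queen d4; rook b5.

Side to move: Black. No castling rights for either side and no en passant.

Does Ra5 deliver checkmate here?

yes

After Ra5: white king on a3; in check: yes, from the black rook on a5.
King squares — a2: attacked by Ra5; b2: attacked by Qd4; b3: own pawn; a4: attacked by Qd4; b4: attacked by Qd4.
White has no legal moves → checkmate.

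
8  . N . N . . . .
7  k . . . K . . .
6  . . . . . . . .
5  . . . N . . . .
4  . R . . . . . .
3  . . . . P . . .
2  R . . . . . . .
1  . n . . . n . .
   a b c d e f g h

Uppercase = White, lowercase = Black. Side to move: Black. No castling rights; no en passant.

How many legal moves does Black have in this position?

Black to move; king on a7.
In check: yes, from the white rook on a2.
Legal moves: Na3.
Count: 1.

1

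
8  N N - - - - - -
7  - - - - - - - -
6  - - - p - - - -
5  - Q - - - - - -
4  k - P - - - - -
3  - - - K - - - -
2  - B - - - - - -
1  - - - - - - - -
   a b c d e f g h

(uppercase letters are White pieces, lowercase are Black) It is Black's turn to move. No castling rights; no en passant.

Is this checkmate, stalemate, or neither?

checkmate

Black to move; black king on a4.
In check: yes, from the white queen on b5.
King squares — a3: attacked by Bb2; b3: attacked by Qb5; b4: attacked by Qb5; a5: attacked by Qb5; b5: attacked by Pc4.
Legal moves for Black: none.
In check with no legal moves → checkmate.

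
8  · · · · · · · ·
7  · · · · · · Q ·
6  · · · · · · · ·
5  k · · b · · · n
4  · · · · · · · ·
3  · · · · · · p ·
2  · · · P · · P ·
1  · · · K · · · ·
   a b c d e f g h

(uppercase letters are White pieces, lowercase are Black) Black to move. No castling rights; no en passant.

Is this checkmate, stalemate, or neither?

neither

Black to move; black king on a5.
In check: no.
Legal moves for Black include: Nxg7, Nf6, Nf4, Bg8, Ba8, Bf7, Bb7, Be6, Bc6, Be4, Bc4, Bf3+, Bb3+, Bxg2, Ba2, Kb6, Ka6, Kb5, ... (list truncated; more exist).
Black has legal moves and is not in check → neither.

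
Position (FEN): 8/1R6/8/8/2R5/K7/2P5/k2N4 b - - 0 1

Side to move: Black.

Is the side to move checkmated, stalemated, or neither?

stalemate

Black to move; black king on a1.
In check: no.
King squares — b1: attacked by Rb7; a2: attacked by Ka3; b2: attacked by Nd1.
Legal moves for Black: none.
Not in check and no legal moves → stalemate.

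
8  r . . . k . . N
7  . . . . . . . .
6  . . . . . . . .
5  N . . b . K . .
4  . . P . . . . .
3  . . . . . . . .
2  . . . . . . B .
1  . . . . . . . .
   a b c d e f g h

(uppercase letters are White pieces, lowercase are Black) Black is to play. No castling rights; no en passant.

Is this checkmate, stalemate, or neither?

neither

Black to move; black king on e8.
In check: no.
Legal moves for Black include: Kf8, Kd8, Ke7, Kd7, Rd8, Rc8, Rb8, Ra7, Ra6, Rxa5, Bg8, Bf7, Bb7, Be6+, Bc6, Be4+, Bxc4, Bf3, ... (list truncated; more exist).
Black has legal moves and is not in check → neither.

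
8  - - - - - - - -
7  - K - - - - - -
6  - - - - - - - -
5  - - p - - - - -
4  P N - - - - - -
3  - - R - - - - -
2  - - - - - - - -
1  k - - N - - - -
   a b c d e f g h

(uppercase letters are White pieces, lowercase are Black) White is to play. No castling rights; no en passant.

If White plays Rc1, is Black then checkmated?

yes

After Rc1: black king on a1; in check: yes, from the white rook on c1.
King squares — b1: attacked by Rc1; a2: attacked by Nb4; b2: attacked by Nd1.
Black has no legal moves → checkmate.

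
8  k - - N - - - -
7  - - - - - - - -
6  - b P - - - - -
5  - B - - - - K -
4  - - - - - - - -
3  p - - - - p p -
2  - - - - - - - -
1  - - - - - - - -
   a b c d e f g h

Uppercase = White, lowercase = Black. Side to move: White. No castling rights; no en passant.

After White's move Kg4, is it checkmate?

no

After Kg4: black king on a8; in check: no.
Black is not in check, so this cannot be checkmate.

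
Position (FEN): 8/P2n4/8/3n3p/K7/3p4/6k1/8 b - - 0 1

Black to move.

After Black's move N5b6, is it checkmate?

no

After N5b6: white king on a4; in check: yes, from the black knight on b6.
White has 5 legal replies: Kb5, Ka5, Kb4, Kb3, Ka3.
In check but a legal move exists → not checkmate.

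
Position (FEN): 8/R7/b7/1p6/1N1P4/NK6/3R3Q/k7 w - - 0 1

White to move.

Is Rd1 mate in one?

After Rd1: black king on a1; in check: yes, from the white rook on d1.
King squares — b1: attacked by Rd1; a2: attacked by Qh2; b2: attacked by Qh2.
Black has no legal moves → checkmate.

yes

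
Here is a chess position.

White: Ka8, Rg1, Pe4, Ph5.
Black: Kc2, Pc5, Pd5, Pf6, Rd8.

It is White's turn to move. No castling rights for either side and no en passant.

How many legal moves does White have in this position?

2

White to move; king on a8.
In check: yes, from the black rook on d8.
Legal moves: Kb7, Ka7.
Count: 2.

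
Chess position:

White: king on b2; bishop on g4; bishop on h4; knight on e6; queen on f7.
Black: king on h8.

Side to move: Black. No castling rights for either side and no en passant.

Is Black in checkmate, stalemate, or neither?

stalemate

Black to move; black king on h8.
In check: no.
King squares — g7: attacked by Ne6; h7: attacked by Qf7; g8: attacked by Qf7.
Legal moves for Black: none.
Not in check and no legal moves → stalemate.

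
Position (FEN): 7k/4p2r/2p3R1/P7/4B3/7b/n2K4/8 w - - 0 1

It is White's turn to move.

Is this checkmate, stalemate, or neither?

White to move; white king on d2.
In check: no.
Legal moves for White include: Rg8+, Rg7, Rh6, Rf6, Re6, Rd6, Rxc6, Rg5, Rg4, Rg3, Rg2, Rg1, Bxc6, Bf5, Bd5, Bf3, Bd3, Bg2, ... (list truncated; more exist).
White has legal moves and is not in check → neither.

neither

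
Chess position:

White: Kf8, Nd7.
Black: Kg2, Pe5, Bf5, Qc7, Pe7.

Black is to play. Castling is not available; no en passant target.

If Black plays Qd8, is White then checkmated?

no

After Qd8: white king on f8; in check: yes, from the black queen on d8.
White has 2 legal replies: Kg7, Kf7.
In check but a legal move exists → not checkmate.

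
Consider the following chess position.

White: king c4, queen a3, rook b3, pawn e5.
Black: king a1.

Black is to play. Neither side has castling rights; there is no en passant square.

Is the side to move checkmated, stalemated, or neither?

Black to move; black king on a1.
In check: yes, from the white queen on a3.
King squares — b1: attacked by Rb3; a2: attacked by Qa3; b2: attacked by Qa3.
Legal moves for Black: none.
In check with no legal moves → checkmate.

checkmate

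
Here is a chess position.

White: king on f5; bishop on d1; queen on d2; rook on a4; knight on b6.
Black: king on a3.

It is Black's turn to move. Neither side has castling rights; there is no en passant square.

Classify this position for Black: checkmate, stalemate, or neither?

checkmate

Black to move; black king on a3.
In check: yes, from the white rook on a4.
King squares — a2: attacked by Qd2; b2: attacked by Qd2; b3: attacked by Bd1; a4: attacked by Bd1; b4: attacked by Qd2.
Legal moves for Black: none.
In check with no legal moves → checkmate.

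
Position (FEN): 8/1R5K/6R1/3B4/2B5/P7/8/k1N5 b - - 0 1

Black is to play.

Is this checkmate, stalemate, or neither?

stalemate

Black to move; black king on a1.
In check: no.
King squares — b1: attacked by Rb7; a2: attacked by Nc1; b2: attacked by Rb7.
Legal moves for Black: none.
Not in check and no legal moves → stalemate.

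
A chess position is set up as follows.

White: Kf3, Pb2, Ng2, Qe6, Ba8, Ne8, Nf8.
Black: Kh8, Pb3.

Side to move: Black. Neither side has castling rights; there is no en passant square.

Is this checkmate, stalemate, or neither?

Black to move; black king on h8.
In check: no.
King squares — g7: attacked by Ne8; h7: attacked by Nf8; g8: attacked by Qe6.
Legal moves for Black: none.
Not in check and no legal moves → stalemate.

stalemate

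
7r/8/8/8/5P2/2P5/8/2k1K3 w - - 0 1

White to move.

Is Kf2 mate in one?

no

After Kf2: black king on c1; in check: no.
Black is not in check, so this cannot be checkmate.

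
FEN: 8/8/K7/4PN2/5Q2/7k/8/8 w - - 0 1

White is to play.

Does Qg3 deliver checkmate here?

After Qg3: black king on h3; in check: yes, from the white queen on g3.
King squares — g2: attacked by Qg3; h2: attacked by Qg3; g3: attacked by Nf5; g4: attacked by Qg3; h4: attacked by Qg3.
Black has no legal moves → checkmate.

yes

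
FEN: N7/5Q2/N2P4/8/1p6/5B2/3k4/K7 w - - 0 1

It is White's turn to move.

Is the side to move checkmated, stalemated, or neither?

White to move; white king on a1.
In check: no.
Legal moves for White include: N8c7, Nb6, Qg8, Qf8, Qe8, Qh7, Qg7, Qe7, Qd7, Qc7, Qb7, Qa7, Qg6, Qf6, Qe6, Qh5, Qf5, Qd5+, ... (list truncated; more exist).
White has legal moves and is not in check → neither.

neither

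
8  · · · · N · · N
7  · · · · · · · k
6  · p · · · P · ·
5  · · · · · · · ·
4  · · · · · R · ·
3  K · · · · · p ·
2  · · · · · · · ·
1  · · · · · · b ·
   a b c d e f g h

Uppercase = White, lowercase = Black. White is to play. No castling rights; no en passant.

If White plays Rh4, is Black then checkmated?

no

After Rh4: black king on h7; in check: yes, from the white rook on h4.
Black has 1 legal reply: Kg8.
In check but a legal move exists → not checkmate.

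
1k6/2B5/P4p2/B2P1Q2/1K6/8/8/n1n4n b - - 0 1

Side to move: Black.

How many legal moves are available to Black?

2

Black to move; king on b8.
In check: yes, from the white bishop on c7.
Legal moves: Ka8, Ka7.
Count: 2.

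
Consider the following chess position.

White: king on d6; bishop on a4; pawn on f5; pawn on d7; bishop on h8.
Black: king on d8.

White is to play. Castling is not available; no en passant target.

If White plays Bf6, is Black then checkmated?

After Bf6: black king on d8; in check: yes, from the white bishop on f6.
King squares — c7: attacked by Kd6; d7: attacked by Ba4; e7: attacked by Kd6; c8: attacked by Pd7; e8: attacked by Pd7.
Black has no legal moves → checkmate.

yes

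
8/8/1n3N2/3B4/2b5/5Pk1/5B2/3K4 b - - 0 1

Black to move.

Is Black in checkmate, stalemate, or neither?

Black to move; black king on g3.
In check: yes, from the white bishop on f2.
King squares — f2: available; g2: available; h2: available; f3: attacked by Bd5; h3: available; f4: available; g4: attacked by Pf3; h4: attacked by Bf2.
Legal moves for Black: Kf4, Kh3, Kh2, Kg2, Kxf2.
Black is in check but has 5 legal moves → neither.

neither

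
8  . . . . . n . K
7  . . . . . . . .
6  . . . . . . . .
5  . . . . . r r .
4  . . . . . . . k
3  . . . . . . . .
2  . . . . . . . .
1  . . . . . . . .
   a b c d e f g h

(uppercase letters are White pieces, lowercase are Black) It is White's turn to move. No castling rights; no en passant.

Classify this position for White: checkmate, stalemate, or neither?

stalemate

White to move; white king on h8.
In check: no.
King squares — g7: attacked by Rg5; h7: attacked by Nf8; g8: attacked by Rg5.
Legal moves for White: none.
Not in check and no legal moves → stalemate.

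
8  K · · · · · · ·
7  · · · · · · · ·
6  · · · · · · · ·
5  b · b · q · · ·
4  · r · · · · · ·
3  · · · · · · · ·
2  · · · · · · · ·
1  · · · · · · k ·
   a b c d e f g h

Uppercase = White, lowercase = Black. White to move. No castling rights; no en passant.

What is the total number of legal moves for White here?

0

White to move; king on a8.
In check: no.
Legal moves: none.
Count: 0.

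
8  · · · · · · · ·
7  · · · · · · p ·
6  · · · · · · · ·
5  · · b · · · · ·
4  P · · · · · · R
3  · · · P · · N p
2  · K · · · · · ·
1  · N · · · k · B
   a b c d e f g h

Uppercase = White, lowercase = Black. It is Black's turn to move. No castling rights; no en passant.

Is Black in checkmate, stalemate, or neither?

neither

Black to move; black king on f1.
In check: yes, from the white knight on g3.
Legal moves for Black: Kf2, Kg1, Ke1.
Black is in check but has 3 legal moves → neither.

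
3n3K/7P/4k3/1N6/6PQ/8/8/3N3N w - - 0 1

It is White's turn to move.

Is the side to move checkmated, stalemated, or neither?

neither

White to move; white king on h8.
In check: no.
Legal moves for White include: Kg8, Kg7, Nc7+, Na7, Nd6, Nd4+, Nbc3, Na3, Qxd8, Qe7+, Qh6+, Qf6+, Qh5, Qg5, Qh3, Qg3, Qh2, Qf2, ... (list truncated; more exist).
White has legal moves and is not in check → neither.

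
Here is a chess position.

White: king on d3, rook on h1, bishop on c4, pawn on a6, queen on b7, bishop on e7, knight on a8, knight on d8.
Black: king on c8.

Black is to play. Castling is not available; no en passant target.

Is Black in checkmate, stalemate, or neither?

checkmate

Black to move; black king on c8.
In check: yes, from the white queen on b7.
King squares — b7: attacked by Pa6; c7: attacked by Qb7; d7: attacked by Qb7; b8: attacked by Qb7; d8: attacked by Be7.
Legal moves for Black: none.
In check with no legal moves → checkmate.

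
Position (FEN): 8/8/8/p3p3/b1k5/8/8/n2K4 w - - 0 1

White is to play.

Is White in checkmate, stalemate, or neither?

White to move; white king on d1.
In check: yes, from the black bishop on a4.
King squares — c1: available; e1: available; c2: attacked by Na1; d2: available; e2: available.
Legal moves for White: Ke2, Kd2, Ke1, Kc1.
White is in check but has 4 legal moves → neither.

neither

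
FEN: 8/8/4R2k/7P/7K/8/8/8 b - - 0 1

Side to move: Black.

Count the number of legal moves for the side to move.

Black to move; king on h6.
In check: yes, from the white rook on e6.
Legal moves: Kh7, Kg7.
Count: 2.

2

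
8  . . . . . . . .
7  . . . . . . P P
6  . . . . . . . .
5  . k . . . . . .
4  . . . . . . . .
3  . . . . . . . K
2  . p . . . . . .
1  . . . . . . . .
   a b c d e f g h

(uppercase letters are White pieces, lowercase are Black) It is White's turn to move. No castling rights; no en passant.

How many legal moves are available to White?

13

White to move; king on h3.
In check: no.
Legal moves: Kh4, Kg4, Kg3, Kh2, Kg2, h8=Q, h8=R, h8=B, h8=N, g8=Q, g8=R, g8=B, g8=N.
Count: 13.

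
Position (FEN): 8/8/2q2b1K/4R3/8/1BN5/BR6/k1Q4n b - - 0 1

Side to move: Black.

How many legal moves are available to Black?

Black to move; king on a1.
In check: yes, from the white queen on c1.
Legal moves: none.
Count: 0.

0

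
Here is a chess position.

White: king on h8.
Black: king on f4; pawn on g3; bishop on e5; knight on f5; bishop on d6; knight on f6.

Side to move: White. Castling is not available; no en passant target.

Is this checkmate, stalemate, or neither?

White to move; white king on h8.
In check: no.
King squares — g7: attacked by Nf5; h7: attacked by Nf6; g8: attacked by Nf6.
Legal moves for White: none.
Not in check and no legal moves → stalemate.

stalemate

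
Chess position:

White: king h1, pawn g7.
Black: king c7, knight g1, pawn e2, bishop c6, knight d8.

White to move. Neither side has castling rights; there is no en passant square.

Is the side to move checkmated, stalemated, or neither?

White to move; white king on h1.
In check: yes, from the black bishop on c6.
Legal moves for White: Kh2, Kxg1.
White is in check but has 2 legal moves → neither.

neither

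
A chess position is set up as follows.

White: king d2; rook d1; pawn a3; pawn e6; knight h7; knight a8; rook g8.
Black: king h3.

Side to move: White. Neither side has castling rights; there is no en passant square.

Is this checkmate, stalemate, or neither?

White to move; white king on d2.
In check: no.
Legal moves for White include: Rh8, Rf8, Re8, Rd8, Rc8, Rb8, Rg7, Rg6, Rg5, Rg4, Rg3+, Rg2, Rgg1, Nc7, Nb6, Nf8, Nf6, Ng5+, ... (list truncated; more exist).
White has legal moves and is not in check → neither.

neither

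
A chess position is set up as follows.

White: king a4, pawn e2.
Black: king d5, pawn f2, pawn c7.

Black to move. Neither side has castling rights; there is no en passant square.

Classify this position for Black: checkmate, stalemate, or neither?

Black to move; black king on d5.
In check: no.
Legal moves for Black: Ke6, Kd6, Kc6, Ke5, Kc5, Ke4, Kd4, Kc4, c6, f1=Q, f1=R, f1=B, f1=N, c5.
Black has 14 legal moves and is not in check → neither.

neither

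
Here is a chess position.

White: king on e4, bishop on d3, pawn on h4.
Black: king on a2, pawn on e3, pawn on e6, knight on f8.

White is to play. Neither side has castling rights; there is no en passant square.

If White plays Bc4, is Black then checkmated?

no

After Bc4: black king on a2; in check: yes, from the white bishop on c4.
Black has 4 legal replies: Ka3, Kb2, Kb1, Ka1.
In check but a legal move exists → not checkmate.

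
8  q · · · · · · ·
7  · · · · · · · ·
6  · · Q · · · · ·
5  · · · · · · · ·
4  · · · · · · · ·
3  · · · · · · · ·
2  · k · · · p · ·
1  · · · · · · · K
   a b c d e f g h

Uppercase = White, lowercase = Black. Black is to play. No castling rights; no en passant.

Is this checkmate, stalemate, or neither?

Black to move; black king on b2.
In check: no.
Legal moves for Black include: Qh8+, Qg8, Qf8, Qe8, Qd8, Qc8, Qb8, Qb7, Qa7, Qxc6+, Qa6, Qa5, Qa4, Qa3, Qa2, Qa1+, Kb3, Ka3, ... (list truncated; more exist).
Black has legal moves and is not in check → neither.

neither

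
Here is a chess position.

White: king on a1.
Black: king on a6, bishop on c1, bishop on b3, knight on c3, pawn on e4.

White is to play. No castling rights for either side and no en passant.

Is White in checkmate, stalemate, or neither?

stalemate

White to move; white king on a1.
In check: no.
King squares — b1: attacked by Nc3; a2: attacked by Bb3; b2: attacked by Bc1.
Legal moves for White: none.
Not in check and no legal moves → stalemate.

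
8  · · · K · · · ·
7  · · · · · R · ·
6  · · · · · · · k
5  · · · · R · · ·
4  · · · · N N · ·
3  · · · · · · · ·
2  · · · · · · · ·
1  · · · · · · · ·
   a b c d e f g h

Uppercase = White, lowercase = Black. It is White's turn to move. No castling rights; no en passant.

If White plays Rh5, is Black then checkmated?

yes

After Rh5: black king on h6; in check: yes, from the white rook on h5.
King squares — g5: attacked by Ne4; h5: attacked by Nf4; g6: attacked by Nf4; g7: attacked by Rf7; h7: attacked by Rh5.
Black has no legal moves → checkmate.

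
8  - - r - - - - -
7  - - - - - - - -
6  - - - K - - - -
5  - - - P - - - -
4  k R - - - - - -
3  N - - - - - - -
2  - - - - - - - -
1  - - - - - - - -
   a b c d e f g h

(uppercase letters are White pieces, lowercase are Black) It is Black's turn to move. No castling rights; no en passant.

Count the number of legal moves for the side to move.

3

Black to move; king on a4.
In check: yes, from the white rook on b4.
Legal moves: Ka5, Kxb4, Kxa3.
Count: 3.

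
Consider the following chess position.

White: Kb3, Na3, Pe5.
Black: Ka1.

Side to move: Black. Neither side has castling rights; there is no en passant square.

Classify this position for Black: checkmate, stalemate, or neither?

Black to move; black king on a1.
In check: no.
King squares — b1: attacked by Na3; a2: attacked by Kb3; b2: attacked by Kb3.
Legal moves for Black: none.
Not in check and no legal moves → stalemate.

stalemate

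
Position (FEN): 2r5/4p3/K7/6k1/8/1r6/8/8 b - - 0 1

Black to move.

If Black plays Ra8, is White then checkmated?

yes

After Ra8: white king on a6; in check: yes, from the black rook on a8.
King squares — a5: attacked by Ra8; b5: attacked by Rb3; b6: attacked by Rb3; a7: attacked by Ra8; b7: attacked by Rb3.
White has no legal moves → checkmate.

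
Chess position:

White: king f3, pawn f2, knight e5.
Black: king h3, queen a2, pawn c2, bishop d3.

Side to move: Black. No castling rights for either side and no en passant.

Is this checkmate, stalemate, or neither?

neither

Black to move; black king on h3.
In check: no.
Legal moves for Black include: Kh4, Kh2, Bh7, Bg6, Ba6, Bf5, Bb5, Be4+, Bc4, Be2+, Bf1, Qg8, Qa8+, Qf7+, Qa7, Qe6, Qa6, Qd5+, ... (list truncated; more exist).
Black has legal moves and is not in check → neither.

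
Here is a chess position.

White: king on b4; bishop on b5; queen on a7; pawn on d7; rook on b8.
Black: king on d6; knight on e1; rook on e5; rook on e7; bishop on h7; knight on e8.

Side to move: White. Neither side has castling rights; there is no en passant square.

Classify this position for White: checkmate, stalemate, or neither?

White to move; white king on b4.
In check: no.
Legal moves for White include: Rxe8, Rd8, Rc8, Ra8, Rb7, Rb6+, Qa8, Qc7+, Qb7, Qb6+, Qa6+, Qc5+, Qa5, Qd4+, Qa4, Qe3, Qa3, Qf2, ... (list truncated; more exist).
White has legal moves and is not in check → neither.

neither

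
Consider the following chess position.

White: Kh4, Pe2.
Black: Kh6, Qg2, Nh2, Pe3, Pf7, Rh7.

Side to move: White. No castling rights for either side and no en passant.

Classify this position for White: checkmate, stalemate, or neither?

White to move; white king on h4.
In check: no.
King squares — g3: attacked by Qg2; h3: attacked by Qg2; g4: attacked by Qg2; g5: attacked by Qg2; h5: attacked by Kh6.
Legal moves for White: none.
Not in check and no legal moves → stalemate.

stalemate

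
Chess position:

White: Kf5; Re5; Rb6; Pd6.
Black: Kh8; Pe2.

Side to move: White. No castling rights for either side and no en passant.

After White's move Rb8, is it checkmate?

After Rb8: black king on h8; in check: yes, from the white rook on b8.
Black has 2 legal replies: Kh7, Kg7.
In check but a legal move exists → not checkmate.

no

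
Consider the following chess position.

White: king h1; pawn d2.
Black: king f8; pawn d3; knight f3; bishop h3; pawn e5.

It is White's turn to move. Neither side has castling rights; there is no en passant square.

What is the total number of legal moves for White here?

White to move; king on h1.
In check: no.
Legal moves: none.
Count: 0.

0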